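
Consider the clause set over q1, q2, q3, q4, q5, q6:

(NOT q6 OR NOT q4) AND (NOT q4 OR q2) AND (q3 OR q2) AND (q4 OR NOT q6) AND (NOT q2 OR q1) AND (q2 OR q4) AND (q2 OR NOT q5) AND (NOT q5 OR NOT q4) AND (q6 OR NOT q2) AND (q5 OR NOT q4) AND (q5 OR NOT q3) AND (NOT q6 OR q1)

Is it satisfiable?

No, unsatisfiable

Try q6 = false.
Unit clause (NOT q2) forces q2 = false.
Unit clause (NOT q4) forces q4 = false.
That conflicts with the unit clause (q4).
Undo q6 and try q6 = true.
Unit clause (NOT q4) forces q4 = false.
That conflicts with the unit clause (q4).
Both values of q6 lead to a conflict.
No assignment satisfies every clause.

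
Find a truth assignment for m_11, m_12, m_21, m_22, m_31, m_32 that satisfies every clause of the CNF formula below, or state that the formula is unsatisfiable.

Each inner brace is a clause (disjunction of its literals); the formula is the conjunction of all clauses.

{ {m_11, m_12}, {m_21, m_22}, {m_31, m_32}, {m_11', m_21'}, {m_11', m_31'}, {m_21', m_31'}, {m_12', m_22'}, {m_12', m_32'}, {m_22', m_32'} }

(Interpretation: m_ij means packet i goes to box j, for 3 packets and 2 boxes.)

Case m_11 = 1:
Unit clause (m_21') forces m_21 = 0.
Unit clause (m_22) forces m_22 = 1.
Unit clause (m_31') forces m_31 = 0.
Unit clause (m_32) forces m_32 = 1.
That conflicts with the unit clause (m_32').
That branch fails; take m_11 = 0 instead.
Unit clause (m_12) forces m_12 = 1.
Unit clause (m_22') forces m_22 = 0.
Unit clause (m_21) forces m_21 = 1.
Unit clause (m_31') forces m_31 = 0.
Unit clause (m_32) forces m_32 = 1.
That conflicts with the unit clause (m_32').
Neither m_11 = 1 nor m_11 = 0 works.

UNSATISFIABLE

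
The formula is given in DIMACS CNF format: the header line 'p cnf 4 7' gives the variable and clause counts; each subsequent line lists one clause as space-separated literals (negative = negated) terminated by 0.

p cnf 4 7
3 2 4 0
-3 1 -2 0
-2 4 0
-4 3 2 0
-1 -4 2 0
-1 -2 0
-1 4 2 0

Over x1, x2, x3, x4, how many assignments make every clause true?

3

There are 2^4 = 16 truth assignments over (x1, x2, x3, x4).
Check each against the 7 clauses (columns in the order x1, x2, x3, x4):
  F F F F  ✗ fails (x3 ∨ x2 ∨ x4)
  F F F T  ✗ fails (¬x4 ∨ x3 ∨ x2)
  F F T F  ✓ satisfies all
  F F T T  ✓ satisfies all
  F T F F  ✗ fails (¬x2 ∨ x4)
  F T F T  ✓ satisfies all
  F T T F  ✗ fails (¬x3 ∨ x1 ∨ ¬x2)
  F T T T  ✗ fails (¬x3 ∨ x1 ∨ ¬x2)
  T F F F  ✗ fails (x3 ∨ x2 ∨ x4)
  T F F T  ✗ fails (¬x4 ∨ x3 ∨ x2)
  T F T F  ✗ fails (¬x1 ∨ x4 ∨ x2)
  T F T T  ✗ fails (¬x1 ∨ ¬x4 ∨ x2)
  T T F F  ✗ fails (¬x2 ∨ x4)
  T T F T  ✗ fails (¬x1 ∨ ¬x2)
  T T T F  ✗ fails (¬x2 ∨ x4)
  T T T T  ✗ fails (¬x1 ∨ ¬x2)
3 of the 16 rows are models.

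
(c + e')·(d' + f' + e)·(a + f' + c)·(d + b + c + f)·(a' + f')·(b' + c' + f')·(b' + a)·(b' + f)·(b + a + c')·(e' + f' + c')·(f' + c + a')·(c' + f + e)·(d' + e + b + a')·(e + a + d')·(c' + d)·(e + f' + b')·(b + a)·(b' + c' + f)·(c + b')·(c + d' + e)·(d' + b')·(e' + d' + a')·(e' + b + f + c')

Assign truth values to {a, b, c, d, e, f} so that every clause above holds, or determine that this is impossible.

UNSATISFIABLE

Branch on c: set c = 1.
From the singleton clause (d), d = 1.
From the singleton clause (b'), b = 0.
From the singleton clause (a), a = 1.
From the singleton clause (f'), f = 0.
From the singleton clause (e), e = 1.
That conflicts with the unit clause (e').
That branch fails; take c = 0 instead.
From the singleton clause (e'), e = 0.
From the singleton clause (b'), b = 0.
From the singleton clause (a), a = 1.
From the singleton clause (f'), f = 0.
From the singleton clause (d), d = 1.
That conflicts with the unit clause (d').
Either choice for c ends in contradiction.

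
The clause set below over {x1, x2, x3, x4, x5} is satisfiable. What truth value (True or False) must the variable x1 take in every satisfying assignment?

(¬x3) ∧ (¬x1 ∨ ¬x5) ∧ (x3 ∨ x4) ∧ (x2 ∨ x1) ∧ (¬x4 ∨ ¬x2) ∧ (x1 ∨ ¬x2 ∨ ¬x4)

Suppose x1 = False.
(¬x3) alone gives x3 = False.
(x4) alone gives x4 = True.
(x2) alone gives x2 = True.
But (¬x2) is also a unit clause — contradiction.
So every satisfying assignment has x1 = True.

True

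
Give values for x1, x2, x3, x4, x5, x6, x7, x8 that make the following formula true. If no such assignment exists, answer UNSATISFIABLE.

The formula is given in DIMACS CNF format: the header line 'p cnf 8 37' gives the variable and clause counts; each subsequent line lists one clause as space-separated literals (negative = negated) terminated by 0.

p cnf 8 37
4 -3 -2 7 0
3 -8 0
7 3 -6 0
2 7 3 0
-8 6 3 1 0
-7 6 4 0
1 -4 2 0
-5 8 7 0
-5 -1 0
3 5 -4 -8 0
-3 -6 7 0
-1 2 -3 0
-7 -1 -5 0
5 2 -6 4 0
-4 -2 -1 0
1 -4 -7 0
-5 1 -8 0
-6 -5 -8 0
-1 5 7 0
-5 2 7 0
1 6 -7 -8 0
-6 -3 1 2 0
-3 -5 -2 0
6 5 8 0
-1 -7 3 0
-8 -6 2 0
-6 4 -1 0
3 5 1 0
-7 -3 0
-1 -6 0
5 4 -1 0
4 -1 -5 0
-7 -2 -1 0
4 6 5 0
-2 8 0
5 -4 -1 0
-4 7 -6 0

x1: False, x2: True, x3: True, x4: True, x5: False, x6: False, x7: False, x8: True

Case x3 = True:
The clause (¬x7) is unit, so x7 = False.
The clause (¬x6) is unit, so x6 = False.
Case x4 = True:
Case x1 = False:
The clause (x2) is unit, so x2 = True.
The clause (¬x5) is unit, so x5 = False.
The clause (x8) is unit, so x8 = True.
Every clause now holds.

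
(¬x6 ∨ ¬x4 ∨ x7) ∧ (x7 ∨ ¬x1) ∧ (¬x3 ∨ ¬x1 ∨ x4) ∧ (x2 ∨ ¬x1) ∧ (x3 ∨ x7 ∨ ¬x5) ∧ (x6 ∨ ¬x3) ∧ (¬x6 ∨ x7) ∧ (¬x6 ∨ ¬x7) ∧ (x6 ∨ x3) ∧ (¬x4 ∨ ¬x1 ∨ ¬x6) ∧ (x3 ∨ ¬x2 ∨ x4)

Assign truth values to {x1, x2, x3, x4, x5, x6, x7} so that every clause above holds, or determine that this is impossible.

Suppose x7 = True.
Unit clause (¬x6) forces x6 = False.
Unit clause (¬x3) forces x3 = False.
Now (x3) is unsatisfied and unit — conflict.
Undo x7 and try x7 = False.
Unit clause (¬x1) forces x1 = False.
Unit clause (¬x6) forces x6 = False.
Unit clause (¬x3) forces x3 = False.
Now (x3) is unsatisfied and unit — conflict.
Both values of x7 lead to a conflict.

UNSATISFIABLE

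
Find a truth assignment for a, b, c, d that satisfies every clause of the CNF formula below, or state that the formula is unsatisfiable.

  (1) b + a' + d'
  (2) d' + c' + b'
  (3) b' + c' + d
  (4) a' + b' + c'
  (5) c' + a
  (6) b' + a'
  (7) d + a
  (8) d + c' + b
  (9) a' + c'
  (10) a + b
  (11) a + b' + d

a: 0,  b: 1,  c: 0,  d: 1

Case c = 0:
Case b = 1:
(a') alone gives a = 0.
(d) alone gives d = 1.
This assignment satisfies each clause.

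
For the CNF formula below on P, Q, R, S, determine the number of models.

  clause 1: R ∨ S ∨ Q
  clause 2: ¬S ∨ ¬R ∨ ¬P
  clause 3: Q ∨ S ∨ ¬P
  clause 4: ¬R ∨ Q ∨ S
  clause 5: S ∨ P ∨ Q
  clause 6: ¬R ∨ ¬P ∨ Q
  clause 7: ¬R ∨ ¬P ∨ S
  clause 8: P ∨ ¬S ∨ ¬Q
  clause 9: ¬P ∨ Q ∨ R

6

There are 2^4 = 16 truth assignments over (P, Q, R, S).
Check each against the 9 clauses (columns in the order P, Q, R, S):
  F F F F  ✗ fails (R ∨ S ∨ Q)
  F F F T  ✓ satisfies all
  F F T F  ✗ fails (¬R ∨ Q ∨ S)
  F F T T  ✓ satisfies all
  F T F F  ✓ satisfies all
  F T F T  ✗ fails (P ∨ ¬S ∨ ¬Q)
  F T T F  ✓ satisfies all
  F T T T  ✗ fails (P ∨ ¬S ∨ ¬Q)
  T F F F  ✗ fails (R ∨ S ∨ Q)
  T F F T  ✗ fails (¬P ∨ Q ∨ R)
  T F T F  ✗ fails (Q ∨ S ∨ ¬P)
  T F T T  ✗ fails (¬S ∨ ¬R ∨ ¬P)
  T T F F  ✓ satisfies all
  T T F T  ✓ satisfies all
  T T T F  ✗ fails (¬R ∨ ¬P ∨ S)
  T T T T  ✗ fails (¬S ∨ ¬R ∨ ¬P)
6 of the 16 rows are models.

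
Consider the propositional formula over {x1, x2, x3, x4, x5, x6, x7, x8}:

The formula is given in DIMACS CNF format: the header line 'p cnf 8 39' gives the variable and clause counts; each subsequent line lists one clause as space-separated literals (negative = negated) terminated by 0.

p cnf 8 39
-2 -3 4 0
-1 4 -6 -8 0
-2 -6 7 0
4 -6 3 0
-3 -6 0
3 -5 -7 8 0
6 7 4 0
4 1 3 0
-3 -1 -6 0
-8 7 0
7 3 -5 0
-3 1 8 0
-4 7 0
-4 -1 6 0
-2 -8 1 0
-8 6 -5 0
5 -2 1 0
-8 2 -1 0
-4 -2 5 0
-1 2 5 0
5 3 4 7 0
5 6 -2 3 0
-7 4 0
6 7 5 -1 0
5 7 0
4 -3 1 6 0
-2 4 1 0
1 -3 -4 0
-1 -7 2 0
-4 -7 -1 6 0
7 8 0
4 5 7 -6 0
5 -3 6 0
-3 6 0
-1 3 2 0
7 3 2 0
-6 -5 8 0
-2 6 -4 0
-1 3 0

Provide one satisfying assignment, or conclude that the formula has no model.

x1 ↦ False; x2 ↦ False; x3 ↦ False; x4 ↦ True; x5 ↦ False; x6 ↦ False; x7 ↦ True; x8 ↦ False

Branch on x3: set x3 = False.
The clause (¬x1) is unit, so x1 = False.
The clause (x4) is unit, so x4 = True.
The clause (x7) is unit, so x7 = True.
Branch on x5: set x5 = False.
The clause (¬x2) is unit, so x2 = False.
Every clause is now satisfied; x6, x8 are unconstrained.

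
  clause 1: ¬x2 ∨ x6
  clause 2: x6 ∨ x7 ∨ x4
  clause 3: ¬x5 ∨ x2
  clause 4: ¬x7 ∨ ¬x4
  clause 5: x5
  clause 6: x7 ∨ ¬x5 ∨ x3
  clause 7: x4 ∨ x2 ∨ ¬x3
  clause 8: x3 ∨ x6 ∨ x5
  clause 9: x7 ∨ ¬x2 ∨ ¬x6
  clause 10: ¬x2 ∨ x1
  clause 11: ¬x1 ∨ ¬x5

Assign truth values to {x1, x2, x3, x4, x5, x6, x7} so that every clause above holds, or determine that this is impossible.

UNSATISFIABLE

The clause (x5) is unit, so x5 = True.
The clause (x2) is unit, so x2 = True.
The clause (x6) is unit, so x6 = True.
The clause (x7) is unit, so x7 = True.
The clause (¬x4) is unit, so x4 = False.
The clause (x1) is unit, so x1 = True.
Now (¬x1) is unsatisfied and unit — conflict.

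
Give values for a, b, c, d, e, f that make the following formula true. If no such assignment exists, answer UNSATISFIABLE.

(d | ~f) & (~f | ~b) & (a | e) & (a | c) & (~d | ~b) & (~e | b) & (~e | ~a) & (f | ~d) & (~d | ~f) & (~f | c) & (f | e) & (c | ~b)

Case d = 0:
Unit clause (~f) forces f = 0.
Unit clause (e) forces e = 1.
Unit clause (b) forces b = 1.
Unit clause (~a) forces a = 0.
Unit clause (c) forces c = 1.
All clauses are satisfied.

a=0; b=1; c=1; d=0; e=1; f=0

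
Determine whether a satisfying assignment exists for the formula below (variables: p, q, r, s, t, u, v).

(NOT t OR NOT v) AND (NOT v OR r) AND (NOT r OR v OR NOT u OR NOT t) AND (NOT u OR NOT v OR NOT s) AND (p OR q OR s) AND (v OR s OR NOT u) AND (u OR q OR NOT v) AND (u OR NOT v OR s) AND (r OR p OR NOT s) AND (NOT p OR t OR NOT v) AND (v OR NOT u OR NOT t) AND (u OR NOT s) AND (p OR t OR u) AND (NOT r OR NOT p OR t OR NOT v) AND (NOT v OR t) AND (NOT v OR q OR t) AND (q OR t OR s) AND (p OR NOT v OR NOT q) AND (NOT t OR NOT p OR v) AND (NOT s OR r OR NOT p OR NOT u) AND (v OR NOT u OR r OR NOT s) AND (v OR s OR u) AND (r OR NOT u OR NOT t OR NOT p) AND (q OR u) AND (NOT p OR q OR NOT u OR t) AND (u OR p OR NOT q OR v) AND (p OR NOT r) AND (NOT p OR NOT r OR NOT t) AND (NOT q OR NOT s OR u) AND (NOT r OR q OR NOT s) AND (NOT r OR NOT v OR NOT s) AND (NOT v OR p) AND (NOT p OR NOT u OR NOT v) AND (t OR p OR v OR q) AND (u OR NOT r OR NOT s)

Satisfiable

Branch on t: set t = false.
From the singleton clause (NOT v), v = false.
Branch on s: set s = true.
From the singleton clause (u), u = true.
From the singleton clause (r), r = true.
From the singleton clause (p), p = true.
From the singleton clause (q), q = true.
All clauses are satisfied.
A satisfying assignment: p=true,  q=true,  r=true,  s=true,  t=false,  u=true,  v=false.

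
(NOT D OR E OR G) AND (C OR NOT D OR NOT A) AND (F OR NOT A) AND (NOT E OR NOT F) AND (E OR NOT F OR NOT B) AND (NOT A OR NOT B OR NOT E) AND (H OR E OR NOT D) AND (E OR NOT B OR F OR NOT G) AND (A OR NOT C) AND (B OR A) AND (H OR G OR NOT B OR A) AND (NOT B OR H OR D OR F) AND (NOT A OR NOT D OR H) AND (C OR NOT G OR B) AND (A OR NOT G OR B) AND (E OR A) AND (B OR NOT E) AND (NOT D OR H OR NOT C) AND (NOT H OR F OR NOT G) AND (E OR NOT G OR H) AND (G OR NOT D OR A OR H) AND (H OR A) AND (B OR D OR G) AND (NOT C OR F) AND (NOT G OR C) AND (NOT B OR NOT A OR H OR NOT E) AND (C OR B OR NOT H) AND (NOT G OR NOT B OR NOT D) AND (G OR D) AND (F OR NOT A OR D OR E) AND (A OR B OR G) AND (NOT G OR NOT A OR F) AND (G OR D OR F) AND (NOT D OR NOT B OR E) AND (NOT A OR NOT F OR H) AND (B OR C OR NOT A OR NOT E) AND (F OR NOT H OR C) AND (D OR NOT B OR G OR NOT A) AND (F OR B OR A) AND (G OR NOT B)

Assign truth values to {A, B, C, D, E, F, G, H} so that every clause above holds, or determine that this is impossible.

Suppose F = true.
Unit clause (NOT E) forces E = false.
Unit clause (NOT B) forces B = false.
Unit clause (A) forces A = true.
Unit clause (H) forces H = true.
Unit clause (C) forces C = true.
Suppose D = false.
Unit clause (G) forces G = true.
All clauses are satisfied.

A: true, B: false, C: true, D: false, E: false, F: true, G: true, H: true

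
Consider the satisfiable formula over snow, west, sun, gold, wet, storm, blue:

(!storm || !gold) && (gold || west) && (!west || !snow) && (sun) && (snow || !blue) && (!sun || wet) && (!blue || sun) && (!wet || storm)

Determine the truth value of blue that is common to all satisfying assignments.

Suppose blue = true.
The clause (sun) is unit, so sun = true.
The clause (snow) is unit, so snow = true.
The clause (!west) is unit, so west = false.
The clause (gold) is unit, so gold = true.
The clause (!storm) is unit, so storm = false.
The clause (wet) is unit, so wet = true.
That conflicts with the unit clause (!wet).
So every satisfying assignment has blue = False.

False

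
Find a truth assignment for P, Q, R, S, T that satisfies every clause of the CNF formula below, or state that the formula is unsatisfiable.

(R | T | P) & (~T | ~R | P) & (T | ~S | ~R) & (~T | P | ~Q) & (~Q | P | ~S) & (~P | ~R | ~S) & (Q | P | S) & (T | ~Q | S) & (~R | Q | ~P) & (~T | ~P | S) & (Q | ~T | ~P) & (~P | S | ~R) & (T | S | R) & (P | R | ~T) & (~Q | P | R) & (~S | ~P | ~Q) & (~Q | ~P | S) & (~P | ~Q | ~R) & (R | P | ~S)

Case R = 0:
Case T = 0:
The clause (P) is unit, so P = 1.
The clause (S) is unit, so S = 1.
The clause (~Q) is unit, so Q = 0.
Every clause now holds.

P ↦ 1,  Q ↦ 0,  R ↦ 0,  S ↦ 1,  T ↦ 0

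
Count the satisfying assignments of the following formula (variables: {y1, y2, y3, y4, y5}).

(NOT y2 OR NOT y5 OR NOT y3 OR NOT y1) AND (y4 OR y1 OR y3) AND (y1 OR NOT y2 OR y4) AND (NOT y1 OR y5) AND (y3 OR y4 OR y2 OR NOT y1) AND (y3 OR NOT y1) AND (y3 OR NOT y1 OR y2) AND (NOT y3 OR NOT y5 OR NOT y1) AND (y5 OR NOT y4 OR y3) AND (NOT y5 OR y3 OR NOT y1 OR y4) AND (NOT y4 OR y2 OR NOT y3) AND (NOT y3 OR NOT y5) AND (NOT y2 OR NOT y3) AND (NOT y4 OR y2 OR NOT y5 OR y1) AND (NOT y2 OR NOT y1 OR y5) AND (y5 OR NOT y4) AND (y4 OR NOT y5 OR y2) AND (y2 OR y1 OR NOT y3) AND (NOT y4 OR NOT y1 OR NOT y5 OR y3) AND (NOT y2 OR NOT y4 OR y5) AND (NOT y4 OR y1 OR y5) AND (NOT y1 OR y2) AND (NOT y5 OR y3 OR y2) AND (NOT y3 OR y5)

There are 2^5 = 32 truth assignments over (y1, y2, y3, y4, y5).
Split on y1. With y1 = true, the clauses containing y1 are satisfied and NOT y1 drops from the rest; 0 of the 2^4 = 16 assignments to the other variables satisfy what remains.
With y1 = false, by the same count on the reduced clause set, 1 assignment works.
(One model: y1=F, y2=T, y3=F, y4=T, y5=T.)
Total: 0 + 1 = 1.

1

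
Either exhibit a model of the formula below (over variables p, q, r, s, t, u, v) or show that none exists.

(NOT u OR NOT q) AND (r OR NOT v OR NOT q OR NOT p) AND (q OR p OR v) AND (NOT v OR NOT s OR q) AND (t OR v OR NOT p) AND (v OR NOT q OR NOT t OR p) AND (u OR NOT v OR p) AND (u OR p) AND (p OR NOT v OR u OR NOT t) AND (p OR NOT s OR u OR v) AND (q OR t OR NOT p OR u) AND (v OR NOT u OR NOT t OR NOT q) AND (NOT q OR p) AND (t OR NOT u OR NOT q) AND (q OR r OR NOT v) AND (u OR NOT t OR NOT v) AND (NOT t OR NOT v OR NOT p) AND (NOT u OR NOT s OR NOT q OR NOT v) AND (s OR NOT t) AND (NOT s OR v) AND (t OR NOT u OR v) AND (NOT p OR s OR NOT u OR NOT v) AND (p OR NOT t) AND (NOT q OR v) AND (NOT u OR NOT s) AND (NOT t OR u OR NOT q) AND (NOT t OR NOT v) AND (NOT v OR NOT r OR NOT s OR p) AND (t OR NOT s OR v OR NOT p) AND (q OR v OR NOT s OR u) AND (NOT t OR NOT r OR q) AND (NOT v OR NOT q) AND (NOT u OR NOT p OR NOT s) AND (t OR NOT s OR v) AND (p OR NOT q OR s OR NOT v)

p ↦ false,  q ↦ false,  r ↦ true,  s ↦ false,  t ↦ false,  u ↦ true,  v ↦ true

Try u = true.
The clause (NOT q) is unit, so q = false.
The clause (NOT s) is unit, so s = false.
The clause (NOT t) is unit, so t = false.
The clause (v) is unit, so v = true.
The clause (r) is unit, so r = true.
The clause (NOT p) is unit, so p = false.
This assignment satisfies each clause.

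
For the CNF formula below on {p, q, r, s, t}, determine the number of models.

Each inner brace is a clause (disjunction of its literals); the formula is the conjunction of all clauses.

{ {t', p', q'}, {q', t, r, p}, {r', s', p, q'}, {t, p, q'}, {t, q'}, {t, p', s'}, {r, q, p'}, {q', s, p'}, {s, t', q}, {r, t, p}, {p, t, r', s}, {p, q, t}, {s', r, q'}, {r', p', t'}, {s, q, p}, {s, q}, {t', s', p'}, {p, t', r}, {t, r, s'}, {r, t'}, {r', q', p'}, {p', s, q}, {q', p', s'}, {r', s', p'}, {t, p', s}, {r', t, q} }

There are 2^5 = 32 truth assignments over (p, q, r, s, t).
Split on p. With p = 1, the clauses containing p are satisfied and p' drops from the rest; 0 of the 2^4 = 16 assignments to the other variables satisfy what remains.
With p = 0, by the same count on the reduced clause set, 2 assignments work.
(One model: p=F, q=F, r=T, s=T, t=T.)
Total: 0 + 2 = 2.

2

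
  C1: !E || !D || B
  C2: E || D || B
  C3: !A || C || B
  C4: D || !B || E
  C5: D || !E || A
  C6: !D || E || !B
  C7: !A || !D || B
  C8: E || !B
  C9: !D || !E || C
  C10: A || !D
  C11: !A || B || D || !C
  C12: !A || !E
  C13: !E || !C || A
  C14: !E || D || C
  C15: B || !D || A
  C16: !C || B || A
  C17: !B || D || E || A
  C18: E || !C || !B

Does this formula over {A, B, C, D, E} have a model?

No

Branch on E: set E = true.
From the singleton clause (!A), A = false.
From the singleton clause (D), D = true.
That conflicts with the unit clause (!D).
That branch fails; take E = false instead.
From the singleton clause (!B), B = false.
From the singleton clause (D), D = true.
From the singleton clause (!A), A = false.
That conflicts with the unit clause (A).
Both values of E lead to a conflict.
No assignment satisfies every clause.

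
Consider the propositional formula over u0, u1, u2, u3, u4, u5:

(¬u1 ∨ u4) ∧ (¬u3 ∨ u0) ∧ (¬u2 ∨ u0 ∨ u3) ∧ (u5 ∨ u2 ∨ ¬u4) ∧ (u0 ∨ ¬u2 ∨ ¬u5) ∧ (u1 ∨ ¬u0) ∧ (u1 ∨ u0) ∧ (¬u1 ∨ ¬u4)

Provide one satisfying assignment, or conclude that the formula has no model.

Suppose u1 = False.
The clause (¬u0) is unit, so u0 = False.
That conflicts with the unit clause (u0).
Backtrack on u1: now try u1 = True.
The clause (u4) is unit, so u4 = True.
That conflicts with the unit clause (¬u4).
Neither u1 = True nor u1 = False works.

UNSATISFIABLE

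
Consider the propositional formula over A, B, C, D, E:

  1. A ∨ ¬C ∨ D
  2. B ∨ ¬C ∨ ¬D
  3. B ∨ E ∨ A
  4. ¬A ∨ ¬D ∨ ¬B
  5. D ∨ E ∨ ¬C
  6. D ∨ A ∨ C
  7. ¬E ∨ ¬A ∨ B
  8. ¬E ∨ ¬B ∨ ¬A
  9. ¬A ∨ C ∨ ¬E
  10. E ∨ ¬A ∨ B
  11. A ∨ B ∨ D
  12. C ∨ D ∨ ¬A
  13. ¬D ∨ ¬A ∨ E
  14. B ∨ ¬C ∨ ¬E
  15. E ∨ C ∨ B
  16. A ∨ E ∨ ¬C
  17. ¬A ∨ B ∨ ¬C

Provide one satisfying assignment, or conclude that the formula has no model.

Suppose A = False.
Suppose C = False.
(D) alone gives D = True.
Suppose B = True.
Every clause is now satisfied; E is unconstrained.

A ↦ False,  B ↦ True,  C ↦ False,  D ↦ True,  E ↦ False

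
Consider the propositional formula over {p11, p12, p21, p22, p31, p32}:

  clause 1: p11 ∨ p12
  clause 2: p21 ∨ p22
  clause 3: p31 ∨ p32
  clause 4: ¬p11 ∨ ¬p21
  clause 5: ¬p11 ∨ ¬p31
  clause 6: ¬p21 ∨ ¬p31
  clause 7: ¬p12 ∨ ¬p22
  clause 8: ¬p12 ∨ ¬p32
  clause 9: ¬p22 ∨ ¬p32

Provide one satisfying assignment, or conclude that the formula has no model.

Case p11 = True:
The clause (¬p21) is unit, so p21 = False.
The clause (p22) is unit, so p22 = True.
The clause (¬p31) is unit, so p31 = False.
The clause (p32) is unit, so p32 = True.
But (¬p32) is also a unit clause — contradiction.
Undo p11 and try p11 = False.
The clause (p12) is unit, so p12 = True.
The clause (¬p22) is unit, so p22 = False.
The clause (p21) is unit, so p21 = True.
The clause (¬p31) is unit, so p31 = False.
The clause (p32) is unit, so p32 = True.
But (¬p32) is also a unit clause — contradiction.
Either choice for p11 ends in contradiction.

UNSATISFIABLE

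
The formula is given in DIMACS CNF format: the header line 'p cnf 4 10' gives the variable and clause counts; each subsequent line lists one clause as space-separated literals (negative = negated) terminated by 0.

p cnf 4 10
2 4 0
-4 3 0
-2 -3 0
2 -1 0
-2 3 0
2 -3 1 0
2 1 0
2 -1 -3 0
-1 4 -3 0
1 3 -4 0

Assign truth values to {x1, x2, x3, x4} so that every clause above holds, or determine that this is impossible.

UNSATISFIABLE

Try x2 = True.
From the singleton clause (¬x3), x3 = False.
But (x3) is also a unit clause — contradiction.
Undo x2 and try x2 = False.
From the singleton clause (x4), x4 = True.
From the singleton clause (x3), x3 = True.
From the singleton clause (¬x1), x1 = False.
But (x1) is also a unit clause — contradiction.
Neither x2 = True nor x2 = False works.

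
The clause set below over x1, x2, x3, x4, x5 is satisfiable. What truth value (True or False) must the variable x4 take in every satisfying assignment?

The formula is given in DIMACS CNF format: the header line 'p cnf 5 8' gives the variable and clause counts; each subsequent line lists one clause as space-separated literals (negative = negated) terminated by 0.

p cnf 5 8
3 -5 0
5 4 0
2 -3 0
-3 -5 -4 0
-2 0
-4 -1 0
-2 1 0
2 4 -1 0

True

Suppose x4 = False.
Unit clause (x5) forces x5 = True.
Unit clause (x3) forces x3 = True.
Unit clause (x2) forces x2 = True.
But (¬x2) is also a unit clause — contradiction.
So every satisfying assignment has x4 = True.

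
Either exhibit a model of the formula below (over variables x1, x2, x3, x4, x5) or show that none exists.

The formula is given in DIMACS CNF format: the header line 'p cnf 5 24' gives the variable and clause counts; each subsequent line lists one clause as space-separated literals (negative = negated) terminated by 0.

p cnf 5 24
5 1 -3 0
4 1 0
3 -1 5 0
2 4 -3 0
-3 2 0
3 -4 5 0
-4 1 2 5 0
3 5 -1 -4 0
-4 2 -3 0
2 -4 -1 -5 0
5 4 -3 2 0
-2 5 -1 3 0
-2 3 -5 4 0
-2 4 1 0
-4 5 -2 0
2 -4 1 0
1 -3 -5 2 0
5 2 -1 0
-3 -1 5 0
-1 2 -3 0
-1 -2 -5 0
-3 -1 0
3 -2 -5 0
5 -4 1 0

Try x4 = False.
Unit clause (x1) forces x1 = True.
Unit clause (¬x3) forces x3 = False.
Unit clause (x5) forces x5 = True.
Unit clause (¬x2) forces x2 = False.
This assignment satisfies each clause.

x1: True; x2: False; x3: False; x4: False; x5: True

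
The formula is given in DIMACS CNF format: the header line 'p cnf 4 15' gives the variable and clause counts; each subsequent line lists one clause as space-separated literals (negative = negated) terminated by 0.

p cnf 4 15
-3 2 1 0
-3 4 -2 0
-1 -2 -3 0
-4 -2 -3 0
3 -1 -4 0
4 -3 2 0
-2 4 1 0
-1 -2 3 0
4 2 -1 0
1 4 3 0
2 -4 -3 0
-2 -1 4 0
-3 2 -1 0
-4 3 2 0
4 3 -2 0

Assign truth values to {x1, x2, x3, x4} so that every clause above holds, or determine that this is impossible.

x1 ↦ False,  x2 ↦ True,  x3 ↦ False,  x4 ↦ True

Try x3 = False.
Try x1 = False.
Unit clause (x4) forces x4 = True.
Unit clause (x2) forces x2 = True.
Every clause now holds.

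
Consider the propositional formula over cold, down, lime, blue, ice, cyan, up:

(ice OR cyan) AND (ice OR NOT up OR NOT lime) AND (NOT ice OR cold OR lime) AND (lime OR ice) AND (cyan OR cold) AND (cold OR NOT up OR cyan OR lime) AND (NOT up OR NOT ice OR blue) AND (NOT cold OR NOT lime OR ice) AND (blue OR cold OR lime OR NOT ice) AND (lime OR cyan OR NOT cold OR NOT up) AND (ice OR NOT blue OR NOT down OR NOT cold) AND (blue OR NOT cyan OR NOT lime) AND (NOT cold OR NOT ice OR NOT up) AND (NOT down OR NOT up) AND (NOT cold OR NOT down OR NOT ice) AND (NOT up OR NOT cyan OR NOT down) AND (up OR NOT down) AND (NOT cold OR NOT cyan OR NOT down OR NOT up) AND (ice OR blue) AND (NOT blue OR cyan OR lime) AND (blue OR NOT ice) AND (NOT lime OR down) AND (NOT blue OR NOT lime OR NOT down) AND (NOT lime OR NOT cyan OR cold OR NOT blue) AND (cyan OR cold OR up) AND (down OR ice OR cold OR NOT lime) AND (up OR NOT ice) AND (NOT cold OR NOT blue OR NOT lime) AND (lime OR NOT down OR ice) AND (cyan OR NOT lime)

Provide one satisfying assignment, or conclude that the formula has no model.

Suppose ice = true.
From the singleton clause (blue), blue = true.
From the singleton clause (up), up = true.
From the singleton clause (NOT cold), cold = false.
From the singleton clause (lime), lime = true.
From the singleton clause (cyan), cyan = true.
But (NOT cyan) is also a unit clause — contradiction.
That branch fails; take ice = false instead.
From the singleton clause (cyan), cyan = true.
From the singleton clause (lime), lime = true.
From the singleton clause (NOT up), up = false.
From the singleton clause (NOT cold), cold = false.
From the singleton clause (blue), blue = true.
But (NOT blue) is also a unit clause — contradiction.
Neither ice = true nor ice = false works.

UNSATISFIABLE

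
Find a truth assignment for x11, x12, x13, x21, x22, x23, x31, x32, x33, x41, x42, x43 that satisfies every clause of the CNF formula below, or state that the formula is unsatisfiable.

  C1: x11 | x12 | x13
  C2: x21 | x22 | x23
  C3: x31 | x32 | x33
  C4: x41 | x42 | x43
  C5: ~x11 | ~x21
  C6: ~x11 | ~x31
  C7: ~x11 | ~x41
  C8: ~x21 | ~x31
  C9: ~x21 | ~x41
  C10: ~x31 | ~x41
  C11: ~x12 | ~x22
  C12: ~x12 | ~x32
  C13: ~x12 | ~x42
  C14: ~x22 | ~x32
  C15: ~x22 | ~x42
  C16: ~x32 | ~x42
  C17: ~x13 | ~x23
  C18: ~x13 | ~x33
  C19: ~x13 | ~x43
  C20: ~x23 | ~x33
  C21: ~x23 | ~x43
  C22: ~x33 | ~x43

Branch on x11: set x11 = 0.
Branch on x12: set x12 = 1.
(~x22) alone gives x22 = 0.
(~x32) alone gives x32 = 0.
(~x42) alone gives x42 = 0.
Branch on x21: set x21 = 1.
(~x31) alone gives x31 = 0.
(x33) alone gives x33 = 1.
(~x41) alone gives x41 = 0.
(x43) alone gives x43 = 1.
Now (~x43) is unsatisfied and unit — conflict.
So x21 must be the other value — set x21 = 0.
(x23) alone gives x23 = 1.
(~x13) alone gives x13 = 0.
(~x33) alone gives x33 = 0.
(x31) alone gives x31 = 1.
(~x41) alone gives x41 = 0.
(x43) alone gives x43 = 1.
Now (~x43) is unsatisfied and unit — conflict.
Both values of x21 lead to a conflict.
So x12 must be the other value — set x12 = 0.
(x13) alone gives x13 = 1.
(~x23) alone gives x23 = 0.
(~x33) alone gives x33 = 0.
(~x43) alone gives x43 = 0.
Branch on x21: set x21 = 1.
(~x31) alone gives x31 = 0.
(x32) alone gives x32 = 1.
(~x41) alone gives x41 = 0.
(x42) alone gives x42 = 1.
Now (~x42) is unsatisfied and unit — conflict.
So x21 must be the other value — set x21 = 0.
(x22) alone gives x22 = 1.
(~x32) alone gives x32 = 0.
(x31) alone gives x31 = 1.
(~x41) alone gives x41 = 0.
(x42) alone gives x42 = 1.
Now (~x42) is unsatisfied and unit — conflict.
Both values of x21 lead to a conflict.
Both values of x12 lead to a conflict.
So x11 must be the other value — set x11 = 1.
(~x21) alone gives x21 = 0.
(~x31) alone gives x31 = 0.
(~x41) alone gives x41 = 0.
Branch on x22: set x22 = 1.
(~x12) alone gives x12 = 0.
(~x32) alone gives x32 = 0.
(x33) alone gives x33 = 1.
(~x42) alone gives x42 = 0.
(x43) alone gives x43 = 1.
Now (~x43) is unsatisfied and unit — conflict.
So x22 must be the other value — set x22 = 0.
(x23) alone gives x23 = 1.
(~x13) alone gives x13 = 0.
(~x33) alone gives x33 = 0.
(x32) alone gives x32 = 1.
(~x12) alone gives x12 = 0.
(~x42) alone gives x42 = 0.
(x43) alone gives x43 = 1.
Now (~x43) is unsatisfied and unit — conflict.
Both values of x22 lead to a conflict.
Both values of x11 lead to a conflict.

UNSATISFIABLE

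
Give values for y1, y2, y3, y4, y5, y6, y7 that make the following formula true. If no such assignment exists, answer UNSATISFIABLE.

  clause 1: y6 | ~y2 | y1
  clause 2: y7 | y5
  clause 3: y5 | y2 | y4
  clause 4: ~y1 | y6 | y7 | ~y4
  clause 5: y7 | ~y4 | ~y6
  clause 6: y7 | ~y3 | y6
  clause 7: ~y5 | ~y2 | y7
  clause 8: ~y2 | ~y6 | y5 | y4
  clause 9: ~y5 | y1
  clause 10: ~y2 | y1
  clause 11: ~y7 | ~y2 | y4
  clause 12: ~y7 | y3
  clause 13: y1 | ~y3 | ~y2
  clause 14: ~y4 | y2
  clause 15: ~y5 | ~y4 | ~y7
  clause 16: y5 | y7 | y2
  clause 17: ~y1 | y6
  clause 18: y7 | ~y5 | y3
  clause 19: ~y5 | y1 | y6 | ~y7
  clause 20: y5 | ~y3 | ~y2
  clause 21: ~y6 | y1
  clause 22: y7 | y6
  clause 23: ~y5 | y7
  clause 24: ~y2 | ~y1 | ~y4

Branch on y7: set y7 = 1.
Unit clause (y3) forces y3 = 1.
Branch on y5: set y5 = 1.
Unit clause (y1) forces y1 = 1.
Unit clause (~y4) forces y4 = 0.
Unit clause (~y2) forces y2 = 0.
Unit clause (y6) forces y6 = 1.
This assignment satisfies each clause.

y1 ↦ 1, y2 ↦ 0, y3 ↦ 1, y4 ↦ 0, y5 ↦ 1, y6 ↦ 1, y7 ↦ 1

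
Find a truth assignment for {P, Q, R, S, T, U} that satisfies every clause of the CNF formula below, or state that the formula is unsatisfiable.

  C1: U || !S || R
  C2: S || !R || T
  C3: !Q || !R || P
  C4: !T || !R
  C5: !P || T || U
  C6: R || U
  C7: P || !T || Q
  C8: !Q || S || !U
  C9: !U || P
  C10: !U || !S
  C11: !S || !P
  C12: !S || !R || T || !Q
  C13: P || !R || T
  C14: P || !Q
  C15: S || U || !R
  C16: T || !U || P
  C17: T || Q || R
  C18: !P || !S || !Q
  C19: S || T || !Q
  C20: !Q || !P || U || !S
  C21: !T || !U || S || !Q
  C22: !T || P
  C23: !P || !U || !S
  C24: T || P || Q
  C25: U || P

P ↦ true, Q ↦ false, R ↦ false, S ↦ false, T ↦ true, U ↦ true

Try T = true.
Unit clause (!R) forces R = false.
Unit clause (U) forces U = true.
Unit clause (P) forces P = true.
Unit clause (!S) forces S = false.
Unit clause (!Q) forces Q = false.
All clauses are satisfied.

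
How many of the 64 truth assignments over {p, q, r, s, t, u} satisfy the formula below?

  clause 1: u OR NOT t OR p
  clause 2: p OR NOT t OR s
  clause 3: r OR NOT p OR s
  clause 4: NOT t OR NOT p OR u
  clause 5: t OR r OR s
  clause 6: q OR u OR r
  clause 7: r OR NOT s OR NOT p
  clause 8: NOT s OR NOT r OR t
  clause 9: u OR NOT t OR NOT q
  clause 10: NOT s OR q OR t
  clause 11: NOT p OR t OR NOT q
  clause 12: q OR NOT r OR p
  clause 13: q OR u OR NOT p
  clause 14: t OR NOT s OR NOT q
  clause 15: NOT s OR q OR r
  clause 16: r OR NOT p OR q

9

There are 2^6 = 64 truth assignments over (p, q, r, s, t, u).
Split on p. With p = true, the clauses containing p are satisfied and NOT p drops from the rest; 5 of the 2^5 = 32 assignments to the other variables satisfy what remains.
With p = false, by the same count on the reduced clause set, 4 assignments work.
(One model: p=F, q=T, r=F, s=T, t=T, u=T.)
Total: 5 + 4 = 9.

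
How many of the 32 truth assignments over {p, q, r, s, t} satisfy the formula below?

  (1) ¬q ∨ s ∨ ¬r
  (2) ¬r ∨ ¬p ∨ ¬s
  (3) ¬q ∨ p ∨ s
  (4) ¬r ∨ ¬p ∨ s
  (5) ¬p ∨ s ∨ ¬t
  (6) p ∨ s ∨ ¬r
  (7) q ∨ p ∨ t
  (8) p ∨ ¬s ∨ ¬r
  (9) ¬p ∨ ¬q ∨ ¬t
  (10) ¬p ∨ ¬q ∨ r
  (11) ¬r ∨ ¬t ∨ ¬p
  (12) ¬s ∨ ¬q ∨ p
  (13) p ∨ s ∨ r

4

There are 2^5 = 32 truth assignments over (p, q, r, s, t).
Split on s. With s = True, the clauses containing s are satisfied and ¬s drops from the rest; 3 of the 2^4 = 16 assignments to the other variables satisfy what remains.
With s = False, by the same count on the reduced clause set, 1 assignment works.
(One model: p=F, q=F, r=F, s=T, t=T.)
Total: 3 + 1 = 4.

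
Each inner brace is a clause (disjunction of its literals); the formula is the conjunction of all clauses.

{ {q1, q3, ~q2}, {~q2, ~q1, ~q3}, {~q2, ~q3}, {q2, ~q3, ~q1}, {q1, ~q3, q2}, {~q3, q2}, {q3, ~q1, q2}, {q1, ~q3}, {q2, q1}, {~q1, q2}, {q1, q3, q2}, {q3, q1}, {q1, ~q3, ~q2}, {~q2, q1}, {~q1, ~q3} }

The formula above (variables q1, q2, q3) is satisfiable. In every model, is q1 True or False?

Suppose q1 = 0.
(~q3) alone gives q3 = 0.
Now (q3) is unsatisfied and unit — conflict.
So every satisfying assignment has q1 = True.

True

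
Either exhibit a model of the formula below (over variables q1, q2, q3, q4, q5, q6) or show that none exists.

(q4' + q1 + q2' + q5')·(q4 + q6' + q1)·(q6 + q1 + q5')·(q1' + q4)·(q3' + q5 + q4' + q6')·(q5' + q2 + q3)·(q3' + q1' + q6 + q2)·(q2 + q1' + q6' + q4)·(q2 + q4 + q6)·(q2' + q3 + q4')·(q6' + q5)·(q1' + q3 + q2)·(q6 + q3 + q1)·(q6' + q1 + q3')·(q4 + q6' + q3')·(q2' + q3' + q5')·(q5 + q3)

q1=0,  q2=1,  q3=1,  q4=1,  q5=0,  q6=0

Case q1 = 0:
Case q4 = 1:
Case q2 = 1:
The clause (q5') is unit, so q5 = 0.
The clause (q3) is unit, so q3 = 1.
The clause (q6') is unit, so q6 = 0.
This assignment satisfies each clause.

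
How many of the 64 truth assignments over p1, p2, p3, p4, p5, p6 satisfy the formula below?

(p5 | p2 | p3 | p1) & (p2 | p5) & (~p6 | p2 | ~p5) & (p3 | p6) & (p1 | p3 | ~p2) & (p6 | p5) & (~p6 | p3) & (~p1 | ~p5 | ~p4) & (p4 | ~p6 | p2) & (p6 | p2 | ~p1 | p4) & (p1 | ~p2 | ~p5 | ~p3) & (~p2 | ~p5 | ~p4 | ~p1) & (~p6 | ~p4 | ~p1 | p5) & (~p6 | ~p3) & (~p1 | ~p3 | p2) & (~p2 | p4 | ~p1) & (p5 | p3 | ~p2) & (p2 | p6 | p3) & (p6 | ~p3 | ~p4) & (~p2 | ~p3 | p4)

1

There are 2^6 = 64 truth assignments over (p1, p2, p3, p4, p5, p6).
Split on p6. With p6 = 1, the clauses containing p6 are satisfied and ~p6 drops from the rest; 0 of the 2^5 = 32 assignments to the other variables satisfy what remains.
With p6 = 0, by the same count on the reduced clause set, 1 assignment works.
Total: 0 + 1 = 1.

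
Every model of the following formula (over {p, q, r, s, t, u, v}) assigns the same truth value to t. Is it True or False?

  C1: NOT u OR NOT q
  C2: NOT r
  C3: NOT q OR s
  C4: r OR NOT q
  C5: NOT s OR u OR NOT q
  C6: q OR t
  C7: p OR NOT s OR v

Suppose t = false.
Unit clause (NOT r) forces r = false.
Unit clause (NOT q) forces q = false.
Now (q) is unsatisfied and unit — conflict.
So every satisfying assignment has t = True.

True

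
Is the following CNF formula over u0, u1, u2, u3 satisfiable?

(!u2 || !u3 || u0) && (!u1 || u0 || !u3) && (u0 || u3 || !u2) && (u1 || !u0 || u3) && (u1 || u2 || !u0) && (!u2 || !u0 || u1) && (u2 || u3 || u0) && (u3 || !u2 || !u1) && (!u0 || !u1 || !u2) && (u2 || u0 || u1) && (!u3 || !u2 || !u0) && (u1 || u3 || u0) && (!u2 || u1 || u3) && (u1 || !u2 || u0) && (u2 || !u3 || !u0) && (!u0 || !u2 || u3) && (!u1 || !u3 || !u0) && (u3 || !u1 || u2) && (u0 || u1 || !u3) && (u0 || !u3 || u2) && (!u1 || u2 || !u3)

Branch on u2: set u2 = false.
Branch on u1: set u1 = true.
(u3) alone gives u3 = true.
Now (!u3) is unsatisfied and unit — conflict.
So u1 must be the other value — set u1 = false.
(!u0) alone gives u0 = false.
Now (u0) is unsatisfied and unit — conflict.
Either choice for u1 ends in contradiction.
So u2 must be the other value — set u2 = true.
Branch on u3: set u3 = false.
(u0) alone gives u0 = true.
Now (!u0) is unsatisfied and unit — conflict.
So u3 must be the other value — set u3 = true.
(u0) alone gives u0 = true.
Now (!u0) is unsatisfied and unit — conflict.
Either choice for u3 ends in contradiction.
Either choice for u2 ends in contradiction.
No assignment satisfies every clause.

No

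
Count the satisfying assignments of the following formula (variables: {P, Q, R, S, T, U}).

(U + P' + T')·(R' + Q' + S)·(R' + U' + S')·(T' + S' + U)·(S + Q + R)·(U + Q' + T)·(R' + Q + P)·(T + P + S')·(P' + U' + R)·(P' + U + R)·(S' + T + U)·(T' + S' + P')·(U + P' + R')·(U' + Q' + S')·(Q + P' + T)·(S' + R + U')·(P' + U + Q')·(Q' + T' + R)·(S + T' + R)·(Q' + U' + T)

1

There are 2^6 = 64 truth assignments over (P, Q, R, S, T, U).
Split on P. With P = 1, the clauses containing P are satisfied and P' drops from the rest; 1 of the 2^5 = 32 assignments to the other variables satisfy what remains.
With P = 0, by the same count on the reduced clause set, 0 assignments work.
Total: 1 + 0 = 1.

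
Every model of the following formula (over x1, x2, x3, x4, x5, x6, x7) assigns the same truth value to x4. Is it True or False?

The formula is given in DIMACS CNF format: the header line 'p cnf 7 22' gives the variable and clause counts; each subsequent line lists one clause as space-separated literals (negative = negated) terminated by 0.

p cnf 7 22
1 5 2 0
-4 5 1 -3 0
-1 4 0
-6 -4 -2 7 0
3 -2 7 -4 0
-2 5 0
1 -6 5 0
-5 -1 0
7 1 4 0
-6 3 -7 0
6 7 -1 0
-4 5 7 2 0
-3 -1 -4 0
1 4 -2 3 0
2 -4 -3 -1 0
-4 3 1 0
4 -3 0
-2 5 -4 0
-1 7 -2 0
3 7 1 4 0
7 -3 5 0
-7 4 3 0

Suppose x4 = False.
(¬x1) alone gives x1 = False.
(x7) alone gives x7 = True.
(¬x3) alone gives x3 = False.
That conflicts with the unit clause (x3).
So every satisfying assignment has x4 = True.

True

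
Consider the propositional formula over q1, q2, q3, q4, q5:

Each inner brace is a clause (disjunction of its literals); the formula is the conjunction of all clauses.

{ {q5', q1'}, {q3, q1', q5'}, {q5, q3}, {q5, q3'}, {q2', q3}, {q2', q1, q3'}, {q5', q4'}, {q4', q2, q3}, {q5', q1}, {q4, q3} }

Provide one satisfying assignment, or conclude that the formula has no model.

Suppose q5 = 0.
(q3) alone gives q3 = 1.
But (q3') is also a unit clause — contradiction.
Backtrack on q5: now try q5 = 1.
(q1') alone gives q1 = 0.
But (q1) is also a unit clause — contradiction.
Neither q5 = 1 nor q5 = 0 works.

UNSATISFIABLE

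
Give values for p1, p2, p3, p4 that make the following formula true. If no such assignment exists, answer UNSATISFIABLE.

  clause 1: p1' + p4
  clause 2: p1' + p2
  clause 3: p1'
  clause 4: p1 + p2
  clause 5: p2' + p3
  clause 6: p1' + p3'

From the singleton clause (p1'), p1 = 0.
From the singleton clause (p2), p2 = 1.
From the singleton clause (p3), p3 = 1.
No clause remains; p4 is free.

p1 ↦ 0,  p2 ↦ 1,  p3 ↦ 1,  p4 ↦ 1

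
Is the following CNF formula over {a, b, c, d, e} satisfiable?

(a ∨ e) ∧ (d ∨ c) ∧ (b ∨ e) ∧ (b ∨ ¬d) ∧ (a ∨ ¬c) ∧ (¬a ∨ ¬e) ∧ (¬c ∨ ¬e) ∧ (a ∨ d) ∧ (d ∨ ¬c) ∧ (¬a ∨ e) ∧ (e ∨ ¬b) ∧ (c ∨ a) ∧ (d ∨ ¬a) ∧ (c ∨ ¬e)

Case a = True:
Unit clause (¬e) forces e = False.
But (e) is also a unit clause — contradiction.
Backtrack on a: now try a = False.
Unit clause (e) forces e = True.
Unit clause (¬c) forces c = False.
But (c) is also a unit clause — contradiction.
Both values of a lead to a conflict.
No assignment satisfies every clause.

No, unsatisfiable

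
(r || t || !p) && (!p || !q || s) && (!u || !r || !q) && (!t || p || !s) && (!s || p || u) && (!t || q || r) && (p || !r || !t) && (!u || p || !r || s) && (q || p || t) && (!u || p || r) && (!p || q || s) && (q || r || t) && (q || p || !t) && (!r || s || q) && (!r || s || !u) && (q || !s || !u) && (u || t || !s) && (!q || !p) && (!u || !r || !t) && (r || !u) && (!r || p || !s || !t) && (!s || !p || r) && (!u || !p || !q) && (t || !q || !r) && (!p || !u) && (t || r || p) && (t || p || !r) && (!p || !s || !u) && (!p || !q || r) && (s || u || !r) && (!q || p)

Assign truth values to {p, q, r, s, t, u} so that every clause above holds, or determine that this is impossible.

p: true,  q: false,  r: true,  s: true,  t: true,  u: false

Try q = false.
Try t = true.
(r) alone gives r = true.
(p) alone gives p = true.
(s) alone gives s = true.
(!u) alone gives u = false.
This assignment satisfies each clause.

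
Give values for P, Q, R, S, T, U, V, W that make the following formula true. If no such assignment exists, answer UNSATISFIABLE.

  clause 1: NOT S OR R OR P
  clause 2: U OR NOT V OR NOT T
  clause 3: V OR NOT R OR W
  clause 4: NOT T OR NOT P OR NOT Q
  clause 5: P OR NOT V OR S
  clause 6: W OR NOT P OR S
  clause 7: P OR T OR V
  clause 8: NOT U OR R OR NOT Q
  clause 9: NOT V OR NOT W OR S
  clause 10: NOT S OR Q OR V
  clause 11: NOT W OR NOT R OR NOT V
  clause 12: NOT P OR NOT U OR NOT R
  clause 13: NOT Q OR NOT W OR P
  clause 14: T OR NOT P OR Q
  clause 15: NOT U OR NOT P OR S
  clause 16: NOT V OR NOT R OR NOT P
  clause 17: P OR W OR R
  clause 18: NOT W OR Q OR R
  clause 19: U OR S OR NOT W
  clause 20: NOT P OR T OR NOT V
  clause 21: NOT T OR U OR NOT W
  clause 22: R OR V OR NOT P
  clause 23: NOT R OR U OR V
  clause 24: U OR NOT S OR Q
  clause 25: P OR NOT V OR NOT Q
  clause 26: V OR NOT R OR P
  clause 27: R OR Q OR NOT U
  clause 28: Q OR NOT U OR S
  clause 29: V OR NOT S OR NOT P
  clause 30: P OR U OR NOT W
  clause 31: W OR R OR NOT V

Try S = true.
Try R = true.
Try V = true.
The clause (NOT W) is unit, so W = false.
The clause (NOT P) is unit, so P = false.
The clause (NOT Q) is unit, so Q = false.
The clause (U) is unit, so U = true.
No clause remains; T is free.

P ↦ false,  Q ↦ false,  R ↦ true,  S ↦ true,  T ↦ false,  U ↦ true,  V ↦ true,  W ↦ false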